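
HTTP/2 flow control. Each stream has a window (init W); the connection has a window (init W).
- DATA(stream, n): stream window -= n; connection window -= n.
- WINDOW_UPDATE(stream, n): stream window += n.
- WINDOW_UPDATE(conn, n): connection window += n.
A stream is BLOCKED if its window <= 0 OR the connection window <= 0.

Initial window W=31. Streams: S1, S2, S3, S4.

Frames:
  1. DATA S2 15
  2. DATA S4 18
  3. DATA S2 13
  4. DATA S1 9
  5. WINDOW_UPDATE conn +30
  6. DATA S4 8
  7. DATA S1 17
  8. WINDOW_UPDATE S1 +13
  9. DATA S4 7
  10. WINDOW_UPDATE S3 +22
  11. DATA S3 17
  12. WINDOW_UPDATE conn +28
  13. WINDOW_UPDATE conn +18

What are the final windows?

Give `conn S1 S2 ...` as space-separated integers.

Op 1: conn=16 S1=31 S2=16 S3=31 S4=31 blocked=[]
Op 2: conn=-2 S1=31 S2=16 S3=31 S4=13 blocked=[1, 2, 3, 4]
Op 3: conn=-15 S1=31 S2=3 S3=31 S4=13 blocked=[1, 2, 3, 4]
Op 4: conn=-24 S1=22 S2=3 S3=31 S4=13 blocked=[1, 2, 3, 4]
Op 5: conn=6 S1=22 S2=3 S3=31 S4=13 blocked=[]
Op 6: conn=-2 S1=22 S2=3 S3=31 S4=5 blocked=[1, 2, 3, 4]
Op 7: conn=-19 S1=5 S2=3 S3=31 S4=5 blocked=[1, 2, 3, 4]
Op 8: conn=-19 S1=18 S2=3 S3=31 S4=5 blocked=[1, 2, 3, 4]
Op 9: conn=-26 S1=18 S2=3 S3=31 S4=-2 blocked=[1, 2, 3, 4]
Op 10: conn=-26 S1=18 S2=3 S3=53 S4=-2 blocked=[1, 2, 3, 4]
Op 11: conn=-43 S1=18 S2=3 S3=36 S4=-2 blocked=[1, 2, 3, 4]
Op 12: conn=-15 S1=18 S2=3 S3=36 S4=-2 blocked=[1, 2, 3, 4]
Op 13: conn=3 S1=18 S2=3 S3=36 S4=-2 blocked=[4]

Answer: 3 18 3 36 -2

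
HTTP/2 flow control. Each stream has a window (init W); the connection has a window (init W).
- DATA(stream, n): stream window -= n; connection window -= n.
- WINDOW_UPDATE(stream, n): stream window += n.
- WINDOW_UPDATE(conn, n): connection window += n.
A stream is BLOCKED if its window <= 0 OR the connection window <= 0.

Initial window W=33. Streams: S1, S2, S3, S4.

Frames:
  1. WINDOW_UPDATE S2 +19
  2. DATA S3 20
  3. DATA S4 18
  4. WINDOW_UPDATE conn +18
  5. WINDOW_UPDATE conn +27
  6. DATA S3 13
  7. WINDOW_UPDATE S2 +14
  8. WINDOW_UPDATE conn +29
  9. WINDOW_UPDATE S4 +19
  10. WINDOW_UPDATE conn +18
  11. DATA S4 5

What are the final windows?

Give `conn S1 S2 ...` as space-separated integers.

Op 1: conn=33 S1=33 S2=52 S3=33 S4=33 blocked=[]
Op 2: conn=13 S1=33 S2=52 S3=13 S4=33 blocked=[]
Op 3: conn=-5 S1=33 S2=52 S3=13 S4=15 blocked=[1, 2, 3, 4]
Op 4: conn=13 S1=33 S2=52 S3=13 S4=15 blocked=[]
Op 5: conn=40 S1=33 S2=52 S3=13 S4=15 blocked=[]
Op 6: conn=27 S1=33 S2=52 S3=0 S4=15 blocked=[3]
Op 7: conn=27 S1=33 S2=66 S3=0 S4=15 blocked=[3]
Op 8: conn=56 S1=33 S2=66 S3=0 S4=15 blocked=[3]
Op 9: conn=56 S1=33 S2=66 S3=0 S4=34 blocked=[3]
Op 10: conn=74 S1=33 S2=66 S3=0 S4=34 blocked=[3]
Op 11: conn=69 S1=33 S2=66 S3=0 S4=29 blocked=[3]

Answer: 69 33 66 0 29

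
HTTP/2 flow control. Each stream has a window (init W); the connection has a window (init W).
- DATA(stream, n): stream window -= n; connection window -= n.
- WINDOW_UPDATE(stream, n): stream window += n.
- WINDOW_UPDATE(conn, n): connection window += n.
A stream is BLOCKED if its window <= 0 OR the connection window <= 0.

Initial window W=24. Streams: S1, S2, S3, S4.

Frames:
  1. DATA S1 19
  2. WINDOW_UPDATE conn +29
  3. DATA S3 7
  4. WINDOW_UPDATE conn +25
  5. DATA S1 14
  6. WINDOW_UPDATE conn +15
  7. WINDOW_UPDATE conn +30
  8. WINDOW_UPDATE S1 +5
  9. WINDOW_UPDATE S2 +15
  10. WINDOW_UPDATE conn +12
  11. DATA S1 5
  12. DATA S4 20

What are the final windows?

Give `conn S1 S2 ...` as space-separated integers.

Answer: 70 -9 39 17 4

Derivation:
Op 1: conn=5 S1=5 S2=24 S3=24 S4=24 blocked=[]
Op 2: conn=34 S1=5 S2=24 S3=24 S4=24 blocked=[]
Op 3: conn=27 S1=5 S2=24 S3=17 S4=24 blocked=[]
Op 4: conn=52 S1=5 S2=24 S3=17 S4=24 blocked=[]
Op 5: conn=38 S1=-9 S2=24 S3=17 S4=24 blocked=[1]
Op 6: conn=53 S1=-9 S2=24 S3=17 S4=24 blocked=[1]
Op 7: conn=83 S1=-9 S2=24 S3=17 S4=24 blocked=[1]
Op 8: conn=83 S1=-4 S2=24 S3=17 S4=24 blocked=[1]
Op 9: conn=83 S1=-4 S2=39 S3=17 S4=24 blocked=[1]
Op 10: conn=95 S1=-4 S2=39 S3=17 S4=24 blocked=[1]
Op 11: conn=90 S1=-9 S2=39 S3=17 S4=24 blocked=[1]
Op 12: conn=70 S1=-9 S2=39 S3=17 S4=4 blocked=[1]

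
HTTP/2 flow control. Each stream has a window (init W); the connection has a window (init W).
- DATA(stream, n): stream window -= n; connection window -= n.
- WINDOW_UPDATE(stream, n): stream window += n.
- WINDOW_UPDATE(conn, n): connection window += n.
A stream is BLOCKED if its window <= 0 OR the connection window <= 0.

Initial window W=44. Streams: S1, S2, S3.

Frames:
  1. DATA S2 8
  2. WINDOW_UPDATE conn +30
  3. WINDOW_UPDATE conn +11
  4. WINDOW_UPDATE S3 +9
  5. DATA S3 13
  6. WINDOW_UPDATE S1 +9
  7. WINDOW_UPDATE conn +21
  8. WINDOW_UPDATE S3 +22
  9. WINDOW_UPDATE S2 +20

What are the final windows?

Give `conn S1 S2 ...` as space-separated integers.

Answer: 85 53 56 62

Derivation:
Op 1: conn=36 S1=44 S2=36 S3=44 blocked=[]
Op 2: conn=66 S1=44 S2=36 S3=44 blocked=[]
Op 3: conn=77 S1=44 S2=36 S3=44 blocked=[]
Op 4: conn=77 S1=44 S2=36 S3=53 blocked=[]
Op 5: conn=64 S1=44 S2=36 S3=40 blocked=[]
Op 6: conn=64 S1=53 S2=36 S3=40 blocked=[]
Op 7: conn=85 S1=53 S2=36 S3=40 blocked=[]
Op 8: conn=85 S1=53 S2=36 S3=62 blocked=[]
Op 9: conn=85 S1=53 S2=56 S3=62 blocked=[]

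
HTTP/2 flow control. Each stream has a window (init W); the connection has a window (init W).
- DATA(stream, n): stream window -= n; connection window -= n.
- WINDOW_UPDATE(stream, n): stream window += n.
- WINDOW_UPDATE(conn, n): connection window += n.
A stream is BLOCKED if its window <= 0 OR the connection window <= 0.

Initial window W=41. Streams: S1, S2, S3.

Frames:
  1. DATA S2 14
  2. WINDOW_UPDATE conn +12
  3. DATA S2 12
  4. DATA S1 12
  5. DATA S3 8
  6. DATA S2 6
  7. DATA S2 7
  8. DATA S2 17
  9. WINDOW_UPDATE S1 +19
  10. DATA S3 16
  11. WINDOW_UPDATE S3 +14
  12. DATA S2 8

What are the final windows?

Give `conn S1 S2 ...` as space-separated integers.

Op 1: conn=27 S1=41 S2=27 S3=41 blocked=[]
Op 2: conn=39 S1=41 S2=27 S3=41 blocked=[]
Op 3: conn=27 S1=41 S2=15 S3=41 blocked=[]
Op 4: conn=15 S1=29 S2=15 S3=41 blocked=[]
Op 5: conn=7 S1=29 S2=15 S3=33 blocked=[]
Op 6: conn=1 S1=29 S2=9 S3=33 blocked=[]
Op 7: conn=-6 S1=29 S2=2 S3=33 blocked=[1, 2, 3]
Op 8: conn=-23 S1=29 S2=-15 S3=33 blocked=[1, 2, 3]
Op 9: conn=-23 S1=48 S2=-15 S3=33 blocked=[1, 2, 3]
Op 10: conn=-39 S1=48 S2=-15 S3=17 blocked=[1, 2, 3]
Op 11: conn=-39 S1=48 S2=-15 S3=31 blocked=[1, 2, 3]
Op 12: conn=-47 S1=48 S2=-23 S3=31 blocked=[1, 2, 3]

Answer: -47 48 -23 31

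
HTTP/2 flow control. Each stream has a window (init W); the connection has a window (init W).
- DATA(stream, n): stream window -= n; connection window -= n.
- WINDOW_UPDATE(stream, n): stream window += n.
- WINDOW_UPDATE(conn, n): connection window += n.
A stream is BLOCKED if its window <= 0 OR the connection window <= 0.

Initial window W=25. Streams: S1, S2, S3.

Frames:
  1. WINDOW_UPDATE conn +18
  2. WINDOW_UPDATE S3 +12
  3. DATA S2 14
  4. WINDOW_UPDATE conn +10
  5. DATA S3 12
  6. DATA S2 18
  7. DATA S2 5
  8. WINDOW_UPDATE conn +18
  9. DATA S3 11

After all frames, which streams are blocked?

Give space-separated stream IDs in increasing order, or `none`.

Op 1: conn=43 S1=25 S2=25 S3=25 blocked=[]
Op 2: conn=43 S1=25 S2=25 S3=37 blocked=[]
Op 3: conn=29 S1=25 S2=11 S3=37 blocked=[]
Op 4: conn=39 S1=25 S2=11 S3=37 blocked=[]
Op 5: conn=27 S1=25 S2=11 S3=25 blocked=[]
Op 6: conn=9 S1=25 S2=-7 S3=25 blocked=[2]
Op 7: conn=4 S1=25 S2=-12 S3=25 blocked=[2]
Op 8: conn=22 S1=25 S2=-12 S3=25 blocked=[2]
Op 9: conn=11 S1=25 S2=-12 S3=14 blocked=[2]

Answer: S2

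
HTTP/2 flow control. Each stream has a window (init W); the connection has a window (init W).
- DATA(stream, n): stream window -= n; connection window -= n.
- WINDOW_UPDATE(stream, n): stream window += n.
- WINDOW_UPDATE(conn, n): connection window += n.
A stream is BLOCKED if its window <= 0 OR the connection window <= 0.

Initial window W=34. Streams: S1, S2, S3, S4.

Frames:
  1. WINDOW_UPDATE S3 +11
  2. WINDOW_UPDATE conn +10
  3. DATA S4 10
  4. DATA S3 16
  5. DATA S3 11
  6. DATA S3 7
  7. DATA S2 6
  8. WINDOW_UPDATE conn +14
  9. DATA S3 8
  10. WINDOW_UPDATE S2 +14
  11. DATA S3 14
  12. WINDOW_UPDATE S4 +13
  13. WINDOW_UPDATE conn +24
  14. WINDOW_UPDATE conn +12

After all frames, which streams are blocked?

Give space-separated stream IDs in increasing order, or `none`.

Op 1: conn=34 S1=34 S2=34 S3=45 S4=34 blocked=[]
Op 2: conn=44 S1=34 S2=34 S3=45 S4=34 blocked=[]
Op 3: conn=34 S1=34 S2=34 S3=45 S4=24 blocked=[]
Op 4: conn=18 S1=34 S2=34 S3=29 S4=24 blocked=[]
Op 5: conn=7 S1=34 S2=34 S3=18 S4=24 blocked=[]
Op 6: conn=0 S1=34 S2=34 S3=11 S4=24 blocked=[1, 2, 3, 4]
Op 7: conn=-6 S1=34 S2=28 S3=11 S4=24 blocked=[1, 2, 3, 4]
Op 8: conn=8 S1=34 S2=28 S3=11 S4=24 blocked=[]
Op 9: conn=0 S1=34 S2=28 S3=3 S4=24 blocked=[1, 2, 3, 4]
Op 10: conn=0 S1=34 S2=42 S3=3 S4=24 blocked=[1, 2, 3, 4]
Op 11: conn=-14 S1=34 S2=42 S3=-11 S4=24 blocked=[1, 2, 3, 4]
Op 12: conn=-14 S1=34 S2=42 S3=-11 S4=37 blocked=[1, 2, 3, 4]
Op 13: conn=10 S1=34 S2=42 S3=-11 S4=37 blocked=[3]
Op 14: conn=22 S1=34 S2=42 S3=-11 S4=37 blocked=[3]

Answer: S3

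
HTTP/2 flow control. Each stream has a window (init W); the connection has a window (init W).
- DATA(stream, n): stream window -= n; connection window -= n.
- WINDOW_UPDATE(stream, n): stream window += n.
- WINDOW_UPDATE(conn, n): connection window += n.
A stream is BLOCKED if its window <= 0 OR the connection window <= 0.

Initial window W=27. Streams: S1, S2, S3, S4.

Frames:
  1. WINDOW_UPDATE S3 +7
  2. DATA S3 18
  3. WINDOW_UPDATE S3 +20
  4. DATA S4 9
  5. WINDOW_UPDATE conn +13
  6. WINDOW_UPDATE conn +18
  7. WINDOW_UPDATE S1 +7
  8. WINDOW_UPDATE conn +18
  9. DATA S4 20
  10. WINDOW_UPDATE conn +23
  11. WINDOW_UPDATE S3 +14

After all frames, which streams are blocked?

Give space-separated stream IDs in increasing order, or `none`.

Answer: S4

Derivation:
Op 1: conn=27 S1=27 S2=27 S3=34 S4=27 blocked=[]
Op 2: conn=9 S1=27 S2=27 S3=16 S4=27 blocked=[]
Op 3: conn=9 S1=27 S2=27 S3=36 S4=27 blocked=[]
Op 4: conn=0 S1=27 S2=27 S3=36 S4=18 blocked=[1, 2, 3, 4]
Op 5: conn=13 S1=27 S2=27 S3=36 S4=18 blocked=[]
Op 6: conn=31 S1=27 S2=27 S3=36 S4=18 blocked=[]
Op 7: conn=31 S1=34 S2=27 S3=36 S4=18 blocked=[]
Op 8: conn=49 S1=34 S2=27 S3=36 S4=18 blocked=[]
Op 9: conn=29 S1=34 S2=27 S3=36 S4=-2 blocked=[4]
Op 10: conn=52 S1=34 S2=27 S3=36 S4=-2 blocked=[4]
Op 11: conn=52 S1=34 S2=27 S3=50 S4=-2 blocked=[4]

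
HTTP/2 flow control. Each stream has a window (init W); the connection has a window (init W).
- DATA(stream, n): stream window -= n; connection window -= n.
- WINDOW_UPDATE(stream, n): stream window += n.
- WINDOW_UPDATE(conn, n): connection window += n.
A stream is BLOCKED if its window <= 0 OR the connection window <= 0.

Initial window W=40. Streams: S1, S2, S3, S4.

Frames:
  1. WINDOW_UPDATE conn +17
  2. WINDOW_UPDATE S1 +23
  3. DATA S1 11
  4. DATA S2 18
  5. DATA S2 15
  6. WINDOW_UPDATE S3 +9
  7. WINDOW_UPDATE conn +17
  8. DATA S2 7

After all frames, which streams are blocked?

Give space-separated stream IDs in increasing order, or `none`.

Answer: S2

Derivation:
Op 1: conn=57 S1=40 S2=40 S3=40 S4=40 blocked=[]
Op 2: conn=57 S1=63 S2=40 S3=40 S4=40 blocked=[]
Op 3: conn=46 S1=52 S2=40 S3=40 S4=40 blocked=[]
Op 4: conn=28 S1=52 S2=22 S3=40 S4=40 blocked=[]
Op 5: conn=13 S1=52 S2=7 S3=40 S4=40 blocked=[]
Op 6: conn=13 S1=52 S2=7 S3=49 S4=40 blocked=[]
Op 7: conn=30 S1=52 S2=7 S3=49 S4=40 blocked=[]
Op 8: conn=23 S1=52 S2=0 S3=49 S4=40 blocked=[2]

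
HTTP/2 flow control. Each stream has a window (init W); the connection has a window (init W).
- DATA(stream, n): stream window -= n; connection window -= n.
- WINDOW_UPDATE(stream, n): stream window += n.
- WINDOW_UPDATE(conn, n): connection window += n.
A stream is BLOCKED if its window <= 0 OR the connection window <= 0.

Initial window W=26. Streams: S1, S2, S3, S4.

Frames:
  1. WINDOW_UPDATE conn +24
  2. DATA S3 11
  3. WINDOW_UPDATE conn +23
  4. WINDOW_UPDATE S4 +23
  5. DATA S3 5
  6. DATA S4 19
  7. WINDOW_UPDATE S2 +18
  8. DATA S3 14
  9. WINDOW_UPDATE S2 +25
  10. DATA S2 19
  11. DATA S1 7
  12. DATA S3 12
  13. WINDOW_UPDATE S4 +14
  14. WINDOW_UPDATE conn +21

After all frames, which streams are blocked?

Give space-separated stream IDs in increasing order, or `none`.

Op 1: conn=50 S1=26 S2=26 S3=26 S4=26 blocked=[]
Op 2: conn=39 S1=26 S2=26 S3=15 S4=26 blocked=[]
Op 3: conn=62 S1=26 S2=26 S3=15 S4=26 blocked=[]
Op 4: conn=62 S1=26 S2=26 S3=15 S4=49 blocked=[]
Op 5: conn=57 S1=26 S2=26 S3=10 S4=49 blocked=[]
Op 6: conn=38 S1=26 S2=26 S3=10 S4=30 blocked=[]
Op 7: conn=38 S1=26 S2=44 S3=10 S4=30 blocked=[]
Op 8: conn=24 S1=26 S2=44 S3=-4 S4=30 blocked=[3]
Op 9: conn=24 S1=26 S2=69 S3=-4 S4=30 blocked=[3]
Op 10: conn=5 S1=26 S2=50 S3=-4 S4=30 blocked=[3]
Op 11: conn=-2 S1=19 S2=50 S3=-4 S4=30 blocked=[1, 2, 3, 4]
Op 12: conn=-14 S1=19 S2=50 S3=-16 S4=30 blocked=[1, 2, 3, 4]
Op 13: conn=-14 S1=19 S2=50 S3=-16 S4=44 blocked=[1, 2, 3, 4]
Op 14: conn=7 S1=19 S2=50 S3=-16 S4=44 blocked=[3]

Answer: S3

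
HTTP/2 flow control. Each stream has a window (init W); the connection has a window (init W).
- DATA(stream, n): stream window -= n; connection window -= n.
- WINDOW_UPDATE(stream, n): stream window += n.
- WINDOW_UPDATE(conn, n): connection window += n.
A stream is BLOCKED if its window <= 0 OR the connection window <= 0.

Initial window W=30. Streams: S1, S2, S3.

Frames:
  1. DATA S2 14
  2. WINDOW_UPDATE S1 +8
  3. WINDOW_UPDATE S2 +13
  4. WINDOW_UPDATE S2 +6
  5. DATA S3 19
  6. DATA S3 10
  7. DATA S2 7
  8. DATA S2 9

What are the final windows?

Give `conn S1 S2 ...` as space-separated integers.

Op 1: conn=16 S1=30 S2=16 S3=30 blocked=[]
Op 2: conn=16 S1=38 S2=16 S3=30 blocked=[]
Op 3: conn=16 S1=38 S2=29 S3=30 blocked=[]
Op 4: conn=16 S1=38 S2=35 S3=30 blocked=[]
Op 5: conn=-3 S1=38 S2=35 S3=11 blocked=[1, 2, 3]
Op 6: conn=-13 S1=38 S2=35 S3=1 blocked=[1, 2, 3]
Op 7: conn=-20 S1=38 S2=28 S3=1 blocked=[1, 2, 3]
Op 8: conn=-29 S1=38 S2=19 S3=1 blocked=[1, 2, 3]

Answer: -29 38 19 1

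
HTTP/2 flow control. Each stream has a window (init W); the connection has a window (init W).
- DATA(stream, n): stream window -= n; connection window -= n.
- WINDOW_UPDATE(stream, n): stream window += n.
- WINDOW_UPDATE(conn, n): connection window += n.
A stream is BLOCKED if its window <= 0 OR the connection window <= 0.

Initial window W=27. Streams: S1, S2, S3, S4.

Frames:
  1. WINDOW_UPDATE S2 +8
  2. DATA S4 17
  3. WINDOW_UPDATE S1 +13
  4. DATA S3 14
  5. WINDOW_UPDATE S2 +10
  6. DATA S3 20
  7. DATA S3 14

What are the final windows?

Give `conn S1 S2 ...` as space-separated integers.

Op 1: conn=27 S1=27 S2=35 S3=27 S4=27 blocked=[]
Op 2: conn=10 S1=27 S2=35 S3=27 S4=10 blocked=[]
Op 3: conn=10 S1=40 S2=35 S3=27 S4=10 blocked=[]
Op 4: conn=-4 S1=40 S2=35 S3=13 S4=10 blocked=[1, 2, 3, 4]
Op 5: conn=-4 S1=40 S2=45 S3=13 S4=10 blocked=[1, 2, 3, 4]
Op 6: conn=-24 S1=40 S2=45 S3=-7 S4=10 blocked=[1, 2, 3, 4]
Op 7: conn=-38 S1=40 S2=45 S3=-21 S4=10 blocked=[1, 2, 3, 4]

Answer: -38 40 45 -21 10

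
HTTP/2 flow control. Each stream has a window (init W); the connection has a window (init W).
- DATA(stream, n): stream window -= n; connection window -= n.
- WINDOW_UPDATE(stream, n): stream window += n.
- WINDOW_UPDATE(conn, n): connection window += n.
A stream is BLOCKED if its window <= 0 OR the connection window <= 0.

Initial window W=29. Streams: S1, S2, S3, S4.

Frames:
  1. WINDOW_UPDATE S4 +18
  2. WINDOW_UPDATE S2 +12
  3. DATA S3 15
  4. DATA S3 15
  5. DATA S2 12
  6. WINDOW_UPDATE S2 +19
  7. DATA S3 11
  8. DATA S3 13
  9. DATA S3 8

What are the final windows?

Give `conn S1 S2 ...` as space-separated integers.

Op 1: conn=29 S1=29 S2=29 S3=29 S4=47 blocked=[]
Op 2: conn=29 S1=29 S2=41 S3=29 S4=47 blocked=[]
Op 3: conn=14 S1=29 S2=41 S3=14 S4=47 blocked=[]
Op 4: conn=-1 S1=29 S2=41 S3=-1 S4=47 blocked=[1, 2, 3, 4]
Op 5: conn=-13 S1=29 S2=29 S3=-1 S4=47 blocked=[1, 2, 3, 4]
Op 6: conn=-13 S1=29 S2=48 S3=-1 S4=47 blocked=[1, 2, 3, 4]
Op 7: conn=-24 S1=29 S2=48 S3=-12 S4=47 blocked=[1, 2, 3, 4]
Op 8: conn=-37 S1=29 S2=48 S3=-25 S4=47 blocked=[1, 2, 3, 4]
Op 9: conn=-45 S1=29 S2=48 S3=-33 S4=47 blocked=[1, 2, 3, 4]

Answer: -45 29 48 -33 47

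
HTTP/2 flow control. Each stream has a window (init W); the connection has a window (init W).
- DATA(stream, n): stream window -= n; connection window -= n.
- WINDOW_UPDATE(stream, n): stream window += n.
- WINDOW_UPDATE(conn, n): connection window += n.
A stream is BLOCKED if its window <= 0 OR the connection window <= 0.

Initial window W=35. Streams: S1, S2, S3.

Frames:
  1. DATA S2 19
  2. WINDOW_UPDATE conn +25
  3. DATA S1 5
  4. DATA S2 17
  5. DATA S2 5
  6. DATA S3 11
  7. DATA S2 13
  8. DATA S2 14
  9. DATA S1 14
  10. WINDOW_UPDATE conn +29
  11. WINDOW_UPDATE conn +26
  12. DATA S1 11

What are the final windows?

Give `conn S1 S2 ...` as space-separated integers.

Op 1: conn=16 S1=35 S2=16 S3=35 blocked=[]
Op 2: conn=41 S1=35 S2=16 S3=35 blocked=[]
Op 3: conn=36 S1=30 S2=16 S3=35 blocked=[]
Op 4: conn=19 S1=30 S2=-1 S3=35 blocked=[2]
Op 5: conn=14 S1=30 S2=-6 S3=35 blocked=[2]
Op 6: conn=3 S1=30 S2=-6 S3=24 blocked=[2]
Op 7: conn=-10 S1=30 S2=-19 S3=24 blocked=[1, 2, 3]
Op 8: conn=-24 S1=30 S2=-33 S3=24 blocked=[1, 2, 3]
Op 9: conn=-38 S1=16 S2=-33 S3=24 blocked=[1, 2, 3]
Op 10: conn=-9 S1=16 S2=-33 S3=24 blocked=[1, 2, 3]
Op 11: conn=17 S1=16 S2=-33 S3=24 blocked=[2]
Op 12: conn=6 S1=5 S2=-33 S3=24 blocked=[2]

Answer: 6 5 -33 24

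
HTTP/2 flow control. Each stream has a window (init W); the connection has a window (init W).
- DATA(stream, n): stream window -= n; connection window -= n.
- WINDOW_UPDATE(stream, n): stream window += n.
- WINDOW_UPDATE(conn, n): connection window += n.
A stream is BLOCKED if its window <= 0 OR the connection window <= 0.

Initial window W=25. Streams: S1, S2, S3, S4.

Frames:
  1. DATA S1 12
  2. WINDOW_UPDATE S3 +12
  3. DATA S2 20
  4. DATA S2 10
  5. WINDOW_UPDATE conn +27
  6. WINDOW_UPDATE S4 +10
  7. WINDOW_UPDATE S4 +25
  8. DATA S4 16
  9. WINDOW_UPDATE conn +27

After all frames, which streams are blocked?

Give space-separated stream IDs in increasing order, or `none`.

Answer: S2

Derivation:
Op 1: conn=13 S1=13 S2=25 S3=25 S4=25 blocked=[]
Op 2: conn=13 S1=13 S2=25 S3=37 S4=25 blocked=[]
Op 3: conn=-7 S1=13 S2=5 S3=37 S4=25 blocked=[1, 2, 3, 4]
Op 4: conn=-17 S1=13 S2=-5 S3=37 S4=25 blocked=[1, 2, 3, 4]
Op 5: conn=10 S1=13 S2=-5 S3=37 S4=25 blocked=[2]
Op 6: conn=10 S1=13 S2=-5 S3=37 S4=35 blocked=[2]
Op 7: conn=10 S1=13 S2=-5 S3=37 S4=60 blocked=[2]
Op 8: conn=-6 S1=13 S2=-5 S3=37 S4=44 blocked=[1, 2, 3, 4]
Op 9: conn=21 S1=13 S2=-5 S3=37 S4=44 blocked=[2]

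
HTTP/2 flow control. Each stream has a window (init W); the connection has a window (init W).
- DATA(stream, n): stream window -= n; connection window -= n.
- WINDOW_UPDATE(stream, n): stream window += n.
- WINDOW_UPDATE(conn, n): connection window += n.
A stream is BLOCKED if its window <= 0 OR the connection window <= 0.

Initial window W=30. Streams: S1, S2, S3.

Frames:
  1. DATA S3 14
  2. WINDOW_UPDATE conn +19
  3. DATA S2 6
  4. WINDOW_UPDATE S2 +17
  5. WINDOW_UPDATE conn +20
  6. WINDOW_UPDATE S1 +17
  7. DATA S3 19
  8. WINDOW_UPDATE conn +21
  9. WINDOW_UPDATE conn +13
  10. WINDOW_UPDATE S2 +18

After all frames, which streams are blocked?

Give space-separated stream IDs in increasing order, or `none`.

Op 1: conn=16 S1=30 S2=30 S3=16 blocked=[]
Op 2: conn=35 S1=30 S2=30 S3=16 blocked=[]
Op 3: conn=29 S1=30 S2=24 S3=16 blocked=[]
Op 4: conn=29 S1=30 S2=41 S3=16 blocked=[]
Op 5: conn=49 S1=30 S2=41 S3=16 blocked=[]
Op 6: conn=49 S1=47 S2=41 S3=16 blocked=[]
Op 7: conn=30 S1=47 S2=41 S3=-3 blocked=[3]
Op 8: conn=51 S1=47 S2=41 S3=-3 blocked=[3]
Op 9: conn=64 S1=47 S2=41 S3=-3 blocked=[3]
Op 10: conn=64 S1=47 S2=59 S3=-3 blocked=[3]

Answer: S3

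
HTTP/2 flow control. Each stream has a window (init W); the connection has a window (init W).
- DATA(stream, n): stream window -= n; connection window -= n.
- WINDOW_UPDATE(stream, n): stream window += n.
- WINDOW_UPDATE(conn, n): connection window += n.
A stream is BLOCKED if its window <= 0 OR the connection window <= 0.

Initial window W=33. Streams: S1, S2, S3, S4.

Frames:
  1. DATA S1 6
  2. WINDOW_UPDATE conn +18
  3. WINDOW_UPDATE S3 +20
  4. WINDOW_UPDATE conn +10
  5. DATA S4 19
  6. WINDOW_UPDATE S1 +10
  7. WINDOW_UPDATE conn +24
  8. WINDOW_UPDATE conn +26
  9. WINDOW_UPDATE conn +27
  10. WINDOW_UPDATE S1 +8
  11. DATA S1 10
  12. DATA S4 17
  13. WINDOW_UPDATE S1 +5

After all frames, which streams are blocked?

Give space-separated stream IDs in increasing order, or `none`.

Answer: S4

Derivation:
Op 1: conn=27 S1=27 S2=33 S3=33 S4=33 blocked=[]
Op 2: conn=45 S1=27 S2=33 S3=33 S4=33 blocked=[]
Op 3: conn=45 S1=27 S2=33 S3=53 S4=33 blocked=[]
Op 4: conn=55 S1=27 S2=33 S3=53 S4=33 blocked=[]
Op 5: conn=36 S1=27 S2=33 S3=53 S4=14 blocked=[]
Op 6: conn=36 S1=37 S2=33 S3=53 S4=14 blocked=[]
Op 7: conn=60 S1=37 S2=33 S3=53 S4=14 blocked=[]
Op 8: conn=86 S1=37 S2=33 S3=53 S4=14 blocked=[]
Op 9: conn=113 S1=37 S2=33 S3=53 S4=14 blocked=[]
Op 10: conn=113 S1=45 S2=33 S3=53 S4=14 blocked=[]
Op 11: conn=103 S1=35 S2=33 S3=53 S4=14 blocked=[]
Op 12: conn=86 S1=35 S2=33 S3=53 S4=-3 blocked=[4]
Op 13: conn=86 S1=40 S2=33 S3=53 S4=-3 blocked=[4]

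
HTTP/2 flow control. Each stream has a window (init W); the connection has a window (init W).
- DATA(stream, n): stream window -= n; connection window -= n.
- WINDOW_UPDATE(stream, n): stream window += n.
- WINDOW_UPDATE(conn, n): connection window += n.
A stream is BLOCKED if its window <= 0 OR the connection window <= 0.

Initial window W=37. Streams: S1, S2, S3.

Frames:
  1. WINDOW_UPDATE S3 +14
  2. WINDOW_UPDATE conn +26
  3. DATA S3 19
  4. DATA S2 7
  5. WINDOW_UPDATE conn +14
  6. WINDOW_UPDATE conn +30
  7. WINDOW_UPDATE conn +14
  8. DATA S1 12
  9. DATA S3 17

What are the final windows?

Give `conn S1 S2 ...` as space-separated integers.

Op 1: conn=37 S1=37 S2=37 S3=51 blocked=[]
Op 2: conn=63 S1=37 S2=37 S3=51 blocked=[]
Op 3: conn=44 S1=37 S2=37 S3=32 blocked=[]
Op 4: conn=37 S1=37 S2=30 S3=32 blocked=[]
Op 5: conn=51 S1=37 S2=30 S3=32 blocked=[]
Op 6: conn=81 S1=37 S2=30 S3=32 blocked=[]
Op 7: conn=95 S1=37 S2=30 S3=32 blocked=[]
Op 8: conn=83 S1=25 S2=30 S3=32 blocked=[]
Op 9: conn=66 S1=25 S2=30 S3=15 blocked=[]

Answer: 66 25 30 15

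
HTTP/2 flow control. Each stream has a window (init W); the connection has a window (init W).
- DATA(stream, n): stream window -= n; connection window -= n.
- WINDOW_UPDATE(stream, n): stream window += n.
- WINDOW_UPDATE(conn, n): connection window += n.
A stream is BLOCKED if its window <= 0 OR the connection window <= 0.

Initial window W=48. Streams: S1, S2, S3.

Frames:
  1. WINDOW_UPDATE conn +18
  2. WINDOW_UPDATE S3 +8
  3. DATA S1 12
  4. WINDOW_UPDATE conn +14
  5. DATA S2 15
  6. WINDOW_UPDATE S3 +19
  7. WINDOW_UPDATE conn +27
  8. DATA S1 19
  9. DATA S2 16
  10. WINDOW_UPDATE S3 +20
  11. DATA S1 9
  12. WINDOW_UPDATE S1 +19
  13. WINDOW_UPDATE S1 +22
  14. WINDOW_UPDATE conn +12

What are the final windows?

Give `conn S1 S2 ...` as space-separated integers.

Op 1: conn=66 S1=48 S2=48 S3=48 blocked=[]
Op 2: conn=66 S1=48 S2=48 S3=56 blocked=[]
Op 3: conn=54 S1=36 S2=48 S3=56 blocked=[]
Op 4: conn=68 S1=36 S2=48 S3=56 blocked=[]
Op 5: conn=53 S1=36 S2=33 S3=56 blocked=[]
Op 6: conn=53 S1=36 S2=33 S3=75 blocked=[]
Op 7: conn=80 S1=36 S2=33 S3=75 blocked=[]
Op 8: conn=61 S1=17 S2=33 S3=75 blocked=[]
Op 9: conn=45 S1=17 S2=17 S3=75 blocked=[]
Op 10: conn=45 S1=17 S2=17 S3=95 blocked=[]
Op 11: conn=36 S1=8 S2=17 S3=95 blocked=[]
Op 12: conn=36 S1=27 S2=17 S3=95 blocked=[]
Op 13: conn=36 S1=49 S2=17 S3=95 blocked=[]
Op 14: conn=48 S1=49 S2=17 S3=95 blocked=[]

Answer: 48 49 17 95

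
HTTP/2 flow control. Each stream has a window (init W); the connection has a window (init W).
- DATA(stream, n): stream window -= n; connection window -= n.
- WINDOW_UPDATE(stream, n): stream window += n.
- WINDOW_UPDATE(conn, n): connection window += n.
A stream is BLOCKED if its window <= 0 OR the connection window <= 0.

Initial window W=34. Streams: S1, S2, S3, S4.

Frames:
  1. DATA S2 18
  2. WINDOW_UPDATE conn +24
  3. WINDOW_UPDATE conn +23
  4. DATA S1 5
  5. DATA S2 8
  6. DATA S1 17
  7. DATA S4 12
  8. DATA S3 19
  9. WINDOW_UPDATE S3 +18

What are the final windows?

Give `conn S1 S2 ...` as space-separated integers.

Op 1: conn=16 S1=34 S2=16 S3=34 S4=34 blocked=[]
Op 2: conn=40 S1=34 S2=16 S3=34 S4=34 blocked=[]
Op 3: conn=63 S1=34 S2=16 S3=34 S4=34 blocked=[]
Op 4: conn=58 S1=29 S2=16 S3=34 S4=34 blocked=[]
Op 5: conn=50 S1=29 S2=8 S3=34 S4=34 blocked=[]
Op 6: conn=33 S1=12 S2=8 S3=34 S4=34 blocked=[]
Op 7: conn=21 S1=12 S2=8 S3=34 S4=22 blocked=[]
Op 8: conn=2 S1=12 S2=8 S3=15 S4=22 blocked=[]
Op 9: conn=2 S1=12 S2=8 S3=33 S4=22 blocked=[]

Answer: 2 12 8 33 22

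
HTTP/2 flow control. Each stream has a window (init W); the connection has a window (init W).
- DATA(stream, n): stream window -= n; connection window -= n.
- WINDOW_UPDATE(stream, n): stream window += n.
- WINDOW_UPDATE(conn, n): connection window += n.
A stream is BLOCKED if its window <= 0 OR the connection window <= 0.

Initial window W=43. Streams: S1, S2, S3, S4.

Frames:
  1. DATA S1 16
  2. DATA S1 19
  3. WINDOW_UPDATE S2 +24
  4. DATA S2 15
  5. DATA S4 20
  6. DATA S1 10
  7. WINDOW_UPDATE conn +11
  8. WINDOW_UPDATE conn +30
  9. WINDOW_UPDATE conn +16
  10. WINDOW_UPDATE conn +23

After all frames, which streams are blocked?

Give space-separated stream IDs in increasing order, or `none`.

Op 1: conn=27 S1=27 S2=43 S3=43 S4=43 blocked=[]
Op 2: conn=8 S1=8 S2=43 S3=43 S4=43 blocked=[]
Op 3: conn=8 S1=8 S2=67 S3=43 S4=43 blocked=[]
Op 4: conn=-7 S1=8 S2=52 S3=43 S4=43 blocked=[1, 2, 3, 4]
Op 5: conn=-27 S1=8 S2=52 S3=43 S4=23 blocked=[1, 2, 3, 4]
Op 6: conn=-37 S1=-2 S2=52 S3=43 S4=23 blocked=[1, 2, 3, 4]
Op 7: conn=-26 S1=-2 S2=52 S3=43 S4=23 blocked=[1, 2, 3, 4]
Op 8: conn=4 S1=-2 S2=52 S3=43 S4=23 blocked=[1]
Op 9: conn=20 S1=-2 S2=52 S3=43 S4=23 blocked=[1]
Op 10: conn=43 S1=-2 S2=52 S3=43 S4=23 blocked=[1]

Answer: S1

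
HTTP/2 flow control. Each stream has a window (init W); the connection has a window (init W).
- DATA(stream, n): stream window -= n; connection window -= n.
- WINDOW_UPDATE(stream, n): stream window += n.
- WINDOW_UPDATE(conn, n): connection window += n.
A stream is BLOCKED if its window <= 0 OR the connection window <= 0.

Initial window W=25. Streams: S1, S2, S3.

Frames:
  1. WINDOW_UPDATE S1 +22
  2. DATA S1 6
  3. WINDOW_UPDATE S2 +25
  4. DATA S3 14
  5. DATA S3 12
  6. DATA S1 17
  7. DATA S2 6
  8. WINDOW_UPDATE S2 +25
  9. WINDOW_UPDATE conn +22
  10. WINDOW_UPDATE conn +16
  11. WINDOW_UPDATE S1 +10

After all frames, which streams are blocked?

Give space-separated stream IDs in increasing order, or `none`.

Op 1: conn=25 S1=47 S2=25 S3=25 blocked=[]
Op 2: conn=19 S1=41 S2=25 S3=25 blocked=[]
Op 3: conn=19 S1=41 S2=50 S3=25 blocked=[]
Op 4: conn=5 S1=41 S2=50 S3=11 blocked=[]
Op 5: conn=-7 S1=41 S2=50 S3=-1 blocked=[1, 2, 3]
Op 6: conn=-24 S1=24 S2=50 S3=-1 blocked=[1, 2, 3]
Op 7: conn=-30 S1=24 S2=44 S3=-1 blocked=[1, 2, 3]
Op 8: conn=-30 S1=24 S2=69 S3=-1 blocked=[1, 2, 3]
Op 9: conn=-8 S1=24 S2=69 S3=-1 blocked=[1, 2, 3]
Op 10: conn=8 S1=24 S2=69 S3=-1 blocked=[3]
Op 11: conn=8 S1=34 S2=69 S3=-1 blocked=[3]

Answer: S3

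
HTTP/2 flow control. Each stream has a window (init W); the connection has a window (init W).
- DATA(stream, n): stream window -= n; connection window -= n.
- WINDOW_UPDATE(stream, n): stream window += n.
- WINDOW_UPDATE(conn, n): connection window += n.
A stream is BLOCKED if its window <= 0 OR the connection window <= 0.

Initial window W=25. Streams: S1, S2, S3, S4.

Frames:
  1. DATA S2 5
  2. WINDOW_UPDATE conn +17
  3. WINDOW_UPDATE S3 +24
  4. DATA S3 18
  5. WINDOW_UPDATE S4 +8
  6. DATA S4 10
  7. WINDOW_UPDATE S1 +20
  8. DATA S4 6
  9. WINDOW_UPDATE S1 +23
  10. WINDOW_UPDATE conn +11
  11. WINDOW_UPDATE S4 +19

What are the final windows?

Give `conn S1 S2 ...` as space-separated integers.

Answer: 14 68 20 31 36

Derivation:
Op 1: conn=20 S1=25 S2=20 S3=25 S4=25 blocked=[]
Op 2: conn=37 S1=25 S2=20 S3=25 S4=25 blocked=[]
Op 3: conn=37 S1=25 S2=20 S3=49 S4=25 blocked=[]
Op 4: conn=19 S1=25 S2=20 S3=31 S4=25 blocked=[]
Op 5: conn=19 S1=25 S2=20 S3=31 S4=33 blocked=[]
Op 6: conn=9 S1=25 S2=20 S3=31 S4=23 blocked=[]
Op 7: conn=9 S1=45 S2=20 S3=31 S4=23 blocked=[]
Op 8: conn=3 S1=45 S2=20 S3=31 S4=17 blocked=[]
Op 9: conn=3 S1=68 S2=20 S3=31 S4=17 blocked=[]
Op 10: conn=14 S1=68 S2=20 S3=31 S4=17 blocked=[]
Op 11: conn=14 S1=68 S2=20 S3=31 S4=36 blocked=[]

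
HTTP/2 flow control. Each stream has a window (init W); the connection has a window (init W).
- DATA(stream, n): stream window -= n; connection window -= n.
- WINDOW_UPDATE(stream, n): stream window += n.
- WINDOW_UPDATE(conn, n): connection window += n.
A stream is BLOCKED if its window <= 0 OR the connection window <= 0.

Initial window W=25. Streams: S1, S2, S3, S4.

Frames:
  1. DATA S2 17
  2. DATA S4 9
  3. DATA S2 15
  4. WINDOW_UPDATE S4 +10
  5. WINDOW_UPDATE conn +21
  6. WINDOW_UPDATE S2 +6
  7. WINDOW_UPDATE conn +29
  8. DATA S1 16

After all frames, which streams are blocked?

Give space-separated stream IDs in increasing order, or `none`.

Answer: S2

Derivation:
Op 1: conn=8 S1=25 S2=8 S3=25 S4=25 blocked=[]
Op 2: conn=-1 S1=25 S2=8 S3=25 S4=16 blocked=[1, 2, 3, 4]
Op 3: conn=-16 S1=25 S2=-7 S3=25 S4=16 blocked=[1, 2, 3, 4]
Op 4: conn=-16 S1=25 S2=-7 S3=25 S4=26 blocked=[1, 2, 3, 4]
Op 5: conn=5 S1=25 S2=-7 S3=25 S4=26 blocked=[2]
Op 6: conn=5 S1=25 S2=-1 S3=25 S4=26 blocked=[2]
Op 7: conn=34 S1=25 S2=-1 S3=25 S4=26 blocked=[2]
Op 8: conn=18 S1=9 S2=-1 S3=25 S4=26 blocked=[2]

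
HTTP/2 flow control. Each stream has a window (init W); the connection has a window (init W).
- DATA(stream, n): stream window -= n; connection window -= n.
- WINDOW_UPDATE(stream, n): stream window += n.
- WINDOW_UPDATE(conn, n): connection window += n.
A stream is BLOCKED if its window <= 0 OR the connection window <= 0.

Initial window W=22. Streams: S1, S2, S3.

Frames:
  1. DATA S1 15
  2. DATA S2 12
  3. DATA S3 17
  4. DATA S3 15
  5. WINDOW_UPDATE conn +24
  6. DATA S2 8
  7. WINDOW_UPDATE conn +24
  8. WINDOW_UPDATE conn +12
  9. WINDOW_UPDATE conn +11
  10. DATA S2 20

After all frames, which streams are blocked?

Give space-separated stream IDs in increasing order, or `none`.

Answer: S2 S3

Derivation:
Op 1: conn=7 S1=7 S2=22 S3=22 blocked=[]
Op 2: conn=-5 S1=7 S2=10 S3=22 blocked=[1, 2, 3]
Op 3: conn=-22 S1=7 S2=10 S3=5 blocked=[1, 2, 3]
Op 4: conn=-37 S1=7 S2=10 S3=-10 blocked=[1, 2, 3]
Op 5: conn=-13 S1=7 S2=10 S3=-10 blocked=[1, 2, 3]
Op 6: conn=-21 S1=7 S2=2 S3=-10 blocked=[1, 2, 3]
Op 7: conn=3 S1=7 S2=2 S3=-10 blocked=[3]
Op 8: conn=15 S1=7 S2=2 S3=-10 blocked=[3]
Op 9: conn=26 S1=7 S2=2 S3=-10 blocked=[3]
Op 10: conn=6 S1=7 S2=-18 S3=-10 blocked=[2, 3]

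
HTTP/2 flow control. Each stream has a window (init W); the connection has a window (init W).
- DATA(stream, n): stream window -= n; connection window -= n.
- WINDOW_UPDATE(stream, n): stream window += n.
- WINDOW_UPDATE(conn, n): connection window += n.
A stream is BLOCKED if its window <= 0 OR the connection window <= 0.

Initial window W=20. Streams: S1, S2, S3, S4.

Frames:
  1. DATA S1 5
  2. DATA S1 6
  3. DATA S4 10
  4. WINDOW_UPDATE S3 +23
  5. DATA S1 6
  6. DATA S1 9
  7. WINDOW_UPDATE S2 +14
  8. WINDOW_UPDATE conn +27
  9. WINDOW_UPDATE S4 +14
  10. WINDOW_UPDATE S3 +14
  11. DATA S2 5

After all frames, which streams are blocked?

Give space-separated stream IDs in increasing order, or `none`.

Answer: S1

Derivation:
Op 1: conn=15 S1=15 S2=20 S3=20 S4=20 blocked=[]
Op 2: conn=9 S1=9 S2=20 S3=20 S4=20 blocked=[]
Op 3: conn=-1 S1=9 S2=20 S3=20 S4=10 blocked=[1, 2, 3, 4]
Op 4: conn=-1 S1=9 S2=20 S3=43 S4=10 blocked=[1, 2, 3, 4]
Op 5: conn=-7 S1=3 S2=20 S3=43 S4=10 blocked=[1, 2, 3, 4]
Op 6: conn=-16 S1=-6 S2=20 S3=43 S4=10 blocked=[1, 2, 3, 4]
Op 7: conn=-16 S1=-6 S2=34 S3=43 S4=10 blocked=[1, 2, 3, 4]
Op 8: conn=11 S1=-6 S2=34 S3=43 S4=10 blocked=[1]
Op 9: conn=11 S1=-6 S2=34 S3=43 S4=24 blocked=[1]
Op 10: conn=11 S1=-6 S2=34 S3=57 S4=24 blocked=[1]
Op 11: conn=6 S1=-6 S2=29 S3=57 S4=24 blocked=[1]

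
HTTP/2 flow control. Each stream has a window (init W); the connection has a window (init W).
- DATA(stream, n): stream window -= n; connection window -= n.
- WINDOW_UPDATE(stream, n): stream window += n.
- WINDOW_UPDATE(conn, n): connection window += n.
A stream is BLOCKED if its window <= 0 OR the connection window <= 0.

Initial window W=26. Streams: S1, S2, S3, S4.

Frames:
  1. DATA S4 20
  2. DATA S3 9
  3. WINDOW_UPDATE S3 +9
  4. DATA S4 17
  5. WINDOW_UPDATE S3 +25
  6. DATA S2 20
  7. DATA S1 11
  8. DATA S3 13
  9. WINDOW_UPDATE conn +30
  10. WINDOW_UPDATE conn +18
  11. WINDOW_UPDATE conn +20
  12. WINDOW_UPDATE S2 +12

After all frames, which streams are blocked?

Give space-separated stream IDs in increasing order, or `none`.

Op 1: conn=6 S1=26 S2=26 S3=26 S4=6 blocked=[]
Op 2: conn=-3 S1=26 S2=26 S3=17 S4=6 blocked=[1, 2, 3, 4]
Op 3: conn=-3 S1=26 S2=26 S3=26 S4=6 blocked=[1, 2, 3, 4]
Op 4: conn=-20 S1=26 S2=26 S3=26 S4=-11 blocked=[1, 2, 3, 4]
Op 5: conn=-20 S1=26 S2=26 S3=51 S4=-11 blocked=[1, 2, 3, 4]
Op 6: conn=-40 S1=26 S2=6 S3=51 S4=-11 blocked=[1, 2, 3, 4]
Op 7: conn=-51 S1=15 S2=6 S3=51 S4=-11 blocked=[1, 2, 3, 4]
Op 8: conn=-64 S1=15 S2=6 S3=38 S4=-11 blocked=[1, 2, 3, 4]
Op 9: conn=-34 S1=15 S2=6 S3=38 S4=-11 blocked=[1, 2, 3, 4]
Op 10: conn=-16 S1=15 S2=6 S3=38 S4=-11 blocked=[1, 2, 3, 4]
Op 11: conn=4 S1=15 S2=6 S3=38 S4=-11 blocked=[4]
Op 12: conn=4 S1=15 S2=18 S3=38 S4=-11 blocked=[4]

Answer: S4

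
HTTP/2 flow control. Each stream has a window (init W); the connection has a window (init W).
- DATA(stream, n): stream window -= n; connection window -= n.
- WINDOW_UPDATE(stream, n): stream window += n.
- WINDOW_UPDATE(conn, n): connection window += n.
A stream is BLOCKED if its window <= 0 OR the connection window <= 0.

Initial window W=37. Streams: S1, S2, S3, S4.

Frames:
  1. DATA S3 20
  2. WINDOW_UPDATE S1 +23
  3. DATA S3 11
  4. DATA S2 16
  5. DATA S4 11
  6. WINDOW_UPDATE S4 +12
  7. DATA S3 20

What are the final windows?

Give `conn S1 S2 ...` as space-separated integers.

Op 1: conn=17 S1=37 S2=37 S3=17 S4=37 blocked=[]
Op 2: conn=17 S1=60 S2=37 S3=17 S4=37 blocked=[]
Op 3: conn=6 S1=60 S2=37 S3=6 S4=37 blocked=[]
Op 4: conn=-10 S1=60 S2=21 S3=6 S4=37 blocked=[1, 2, 3, 4]
Op 5: conn=-21 S1=60 S2=21 S3=6 S4=26 blocked=[1, 2, 3, 4]
Op 6: conn=-21 S1=60 S2=21 S3=6 S4=38 blocked=[1, 2, 3, 4]
Op 7: conn=-41 S1=60 S2=21 S3=-14 S4=38 blocked=[1, 2, 3, 4]

Answer: -41 60 21 -14 38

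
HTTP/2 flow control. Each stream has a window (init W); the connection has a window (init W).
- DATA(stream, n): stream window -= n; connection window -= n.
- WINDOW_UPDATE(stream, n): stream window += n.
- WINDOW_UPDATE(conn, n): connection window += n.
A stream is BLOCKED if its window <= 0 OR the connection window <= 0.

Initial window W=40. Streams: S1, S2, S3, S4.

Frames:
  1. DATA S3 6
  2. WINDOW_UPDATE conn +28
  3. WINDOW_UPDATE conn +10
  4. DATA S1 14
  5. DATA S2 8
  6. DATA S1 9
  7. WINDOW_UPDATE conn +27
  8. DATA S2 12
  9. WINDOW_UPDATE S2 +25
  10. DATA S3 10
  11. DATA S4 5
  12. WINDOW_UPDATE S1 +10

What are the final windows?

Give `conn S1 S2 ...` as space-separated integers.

Op 1: conn=34 S1=40 S2=40 S3=34 S4=40 blocked=[]
Op 2: conn=62 S1=40 S2=40 S3=34 S4=40 blocked=[]
Op 3: conn=72 S1=40 S2=40 S3=34 S4=40 blocked=[]
Op 4: conn=58 S1=26 S2=40 S3=34 S4=40 blocked=[]
Op 5: conn=50 S1=26 S2=32 S3=34 S4=40 blocked=[]
Op 6: conn=41 S1=17 S2=32 S3=34 S4=40 blocked=[]
Op 7: conn=68 S1=17 S2=32 S3=34 S4=40 blocked=[]
Op 8: conn=56 S1=17 S2=20 S3=34 S4=40 blocked=[]
Op 9: conn=56 S1=17 S2=45 S3=34 S4=40 blocked=[]
Op 10: conn=46 S1=17 S2=45 S3=24 S4=40 blocked=[]
Op 11: conn=41 S1=17 S2=45 S3=24 S4=35 blocked=[]
Op 12: conn=41 S1=27 S2=45 S3=24 S4=35 blocked=[]

Answer: 41 27 45 24 35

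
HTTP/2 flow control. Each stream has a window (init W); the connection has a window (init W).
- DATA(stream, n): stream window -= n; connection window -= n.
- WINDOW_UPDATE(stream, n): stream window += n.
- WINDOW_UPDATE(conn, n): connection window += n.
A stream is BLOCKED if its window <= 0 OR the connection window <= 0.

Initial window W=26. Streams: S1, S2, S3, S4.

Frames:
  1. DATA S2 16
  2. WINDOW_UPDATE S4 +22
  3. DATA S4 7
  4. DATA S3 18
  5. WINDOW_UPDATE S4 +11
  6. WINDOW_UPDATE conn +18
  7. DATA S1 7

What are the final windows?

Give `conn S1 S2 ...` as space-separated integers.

Op 1: conn=10 S1=26 S2=10 S3=26 S4=26 blocked=[]
Op 2: conn=10 S1=26 S2=10 S3=26 S4=48 blocked=[]
Op 3: conn=3 S1=26 S2=10 S3=26 S4=41 blocked=[]
Op 4: conn=-15 S1=26 S2=10 S3=8 S4=41 blocked=[1, 2, 3, 4]
Op 5: conn=-15 S1=26 S2=10 S3=8 S4=52 blocked=[1, 2, 3, 4]
Op 6: conn=3 S1=26 S2=10 S3=8 S4=52 blocked=[]
Op 7: conn=-4 S1=19 S2=10 S3=8 S4=52 blocked=[1, 2, 3, 4]

Answer: -4 19 10 8 52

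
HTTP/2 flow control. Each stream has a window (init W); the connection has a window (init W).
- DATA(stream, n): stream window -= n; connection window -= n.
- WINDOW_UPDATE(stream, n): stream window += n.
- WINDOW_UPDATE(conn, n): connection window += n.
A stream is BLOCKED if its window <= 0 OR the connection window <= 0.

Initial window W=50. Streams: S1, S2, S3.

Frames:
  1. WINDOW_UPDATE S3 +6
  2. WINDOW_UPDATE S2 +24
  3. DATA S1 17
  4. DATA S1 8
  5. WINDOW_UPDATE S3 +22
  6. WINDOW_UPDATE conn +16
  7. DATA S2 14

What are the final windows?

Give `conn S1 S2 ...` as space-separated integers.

Op 1: conn=50 S1=50 S2=50 S3=56 blocked=[]
Op 2: conn=50 S1=50 S2=74 S3=56 blocked=[]
Op 3: conn=33 S1=33 S2=74 S3=56 blocked=[]
Op 4: conn=25 S1=25 S2=74 S3=56 blocked=[]
Op 5: conn=25 S1=25 S2=74 S3=78 blocked=[]
Op 6: conn=41 S1=25 S2=74 S3=78 blocked=[]
Op 7: conn=27 S1=25 S2=60 S3=78 blocked=[]

Answer: 27 25 60 78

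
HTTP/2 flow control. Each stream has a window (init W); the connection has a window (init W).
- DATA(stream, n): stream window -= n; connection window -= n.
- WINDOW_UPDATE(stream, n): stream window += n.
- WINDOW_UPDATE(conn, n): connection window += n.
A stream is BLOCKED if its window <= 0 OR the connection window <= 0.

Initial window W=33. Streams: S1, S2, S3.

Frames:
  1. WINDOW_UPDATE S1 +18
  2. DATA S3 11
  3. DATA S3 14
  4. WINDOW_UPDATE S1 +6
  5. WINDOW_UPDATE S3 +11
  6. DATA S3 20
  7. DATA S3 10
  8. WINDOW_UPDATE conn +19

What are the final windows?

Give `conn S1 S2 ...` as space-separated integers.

Op 1: conn=33 S1=51 S2=33 S3=33 blocked=[]
Op 2: conn=22 S1=51 S2=33 S3=22 blocked=[]
Op 3: conn=8 S1=51 S2=33 S3=8 blocked=[]
Op 4: conn=8 S1=57 S2=33 S3=8 blocked=[]
Op 5: conn=8 S1=57 S2=33 S3=19 blocked=[]
Op 6: conn=-12 S1=57 S2=33 S3=-1 blocked=[1, 2, 3]
Op 7: conn=-22 S1=57 S2=33 S3=-11 blocked=[1, 2, 3]
Op 8: conn=-3 S1=57 S2=33 S3=-11 blocked=[1, 2, 3]

Answer: -3 57 33 -11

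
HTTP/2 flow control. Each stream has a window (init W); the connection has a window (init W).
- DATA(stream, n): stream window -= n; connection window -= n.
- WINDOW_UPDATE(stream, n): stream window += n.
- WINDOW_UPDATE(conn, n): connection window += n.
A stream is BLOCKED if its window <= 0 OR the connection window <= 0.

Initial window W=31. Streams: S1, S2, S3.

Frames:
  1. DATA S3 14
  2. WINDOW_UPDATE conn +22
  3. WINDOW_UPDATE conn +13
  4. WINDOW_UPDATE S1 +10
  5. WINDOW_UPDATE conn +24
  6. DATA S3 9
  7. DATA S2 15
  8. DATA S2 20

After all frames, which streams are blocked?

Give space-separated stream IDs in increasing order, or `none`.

Answer: S2

Derivation:
Op 1: conn=17 S1=31 S2=31 S3=17 blocked=[]
Op 2: conn=39 S1=31 S2=31 S3=17 blocked=[]
Op 3: conn=52 S1=31 S2=31 S3=17 blocked=[]
Op 4: conn=52 S1=41 S2=31 S3=17 blocked=[]
Op 5: conn=76 S1=41 S2=31 S3=17 blocked=[]
Op 6: conn=67 S1=41 S2=31 S3=8 blocked=[]
Op 7: conn=52 S1=41 S2=16 S3=8 blocked=[]
Op 8: conn=32 S1=41 S2=-4 S3=8 blocked=[2]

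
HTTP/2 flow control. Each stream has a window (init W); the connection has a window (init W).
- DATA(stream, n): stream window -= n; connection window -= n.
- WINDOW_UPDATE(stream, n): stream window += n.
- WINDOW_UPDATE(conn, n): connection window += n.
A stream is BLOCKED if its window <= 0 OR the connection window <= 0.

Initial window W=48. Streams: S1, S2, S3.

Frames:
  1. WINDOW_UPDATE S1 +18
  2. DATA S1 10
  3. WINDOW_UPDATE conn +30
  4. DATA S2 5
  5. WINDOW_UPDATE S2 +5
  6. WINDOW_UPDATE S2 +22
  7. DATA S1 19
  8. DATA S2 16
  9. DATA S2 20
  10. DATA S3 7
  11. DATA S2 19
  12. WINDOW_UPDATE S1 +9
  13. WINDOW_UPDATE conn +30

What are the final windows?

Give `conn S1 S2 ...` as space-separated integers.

Op 1: conn=48 S1=66 S2=48 S3=48 blocked=[]
Op 2: conn=38 S1=56 S2=48 S3=48 blocked=[]
Op 3: conn=68 S1=56 S2=48 S3=48 blocked=[]
Op 4: conn=63 S1=56 S2=43 S3=48 blocked=[]
Op 5: conn=63 S1=56 S2=48 S3=48 blocked=[]
Op 6: conn=63 S1=56 S2=70 S3=48 blocked=[]
Op 7: conn=44 S1=37 S2=70 S3=48 blocked=[]
Op 8: conn=28 S1=37 S2=54 S3=48 blocked=[]
Op 9: conn=8 S1=37 S2=34 S3=48 blocked=[]
Op 10: conn=1 S1=37 S2=34 S3=41 blocked=[]
Op 11: conn=-18 S1=37 S2=15 S3=41 blocked=[1, 2, 3]
Op 12: conn=-18 S1=46 S2=15 S3=41 blocked=[1, 2, 3]
Op 13: conn=12 S1=46 S2=15 S3=41 blocked=[]

Answer: 12 46 15 41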